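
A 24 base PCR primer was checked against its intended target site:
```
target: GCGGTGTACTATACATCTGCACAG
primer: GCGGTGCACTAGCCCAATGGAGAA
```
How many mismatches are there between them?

9

Comparing position by position, 9 bases differ: 7 (T/C), 12 (T/G), 13 (A/C), 15 (A/C), 16 (T/A), 17 (C/A), 20 (C/G), 22 (C/G), 24 (G/A).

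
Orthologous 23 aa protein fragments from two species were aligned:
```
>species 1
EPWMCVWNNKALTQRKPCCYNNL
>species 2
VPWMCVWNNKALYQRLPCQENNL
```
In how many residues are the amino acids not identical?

5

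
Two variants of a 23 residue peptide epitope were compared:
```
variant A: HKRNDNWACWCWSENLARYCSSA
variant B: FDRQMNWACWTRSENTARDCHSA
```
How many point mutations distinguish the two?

Comparing position by position, 9 positions differ: 1 (H/F), 2 (K/D), 4 (N/Q), 5 (D/M), 11 (C/T), 12 (W/R), 16 (L/T), 19 (Y/D), 21 (S/H).

9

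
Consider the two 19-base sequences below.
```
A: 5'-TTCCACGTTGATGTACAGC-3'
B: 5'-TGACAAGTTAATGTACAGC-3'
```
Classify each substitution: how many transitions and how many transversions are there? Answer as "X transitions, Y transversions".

1 transition, 3 transversions

Mismatches (1-based):
base 2: T→G (pyrimidine→purine, transversion)
base 3: C→A (pyrimidine→purine, transversion)
base 6: C→A (pyrimidine→purine, transversion)
base 10: G→A (purine→purine, transition)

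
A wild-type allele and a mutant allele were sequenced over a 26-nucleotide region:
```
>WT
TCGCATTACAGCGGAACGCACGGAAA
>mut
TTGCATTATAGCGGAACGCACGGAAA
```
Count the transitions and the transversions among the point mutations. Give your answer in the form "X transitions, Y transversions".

Mismatches (1-based):
base 2: C→T (pyrimidine→pyrimidine, transition)
base 9: C→T (pyrimidine→pyrimidine, transition)

2 transitions, 0 transversions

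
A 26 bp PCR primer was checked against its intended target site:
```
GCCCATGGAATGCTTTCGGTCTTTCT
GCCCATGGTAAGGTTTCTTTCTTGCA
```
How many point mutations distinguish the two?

7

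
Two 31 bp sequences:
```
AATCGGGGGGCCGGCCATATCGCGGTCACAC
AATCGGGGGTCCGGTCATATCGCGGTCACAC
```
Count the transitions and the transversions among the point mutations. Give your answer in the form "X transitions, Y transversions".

1 transition, 1 transversion

Mismatches (1-based):
site 10: G→T (purine→pyrimidine, transversion)
site 15: C→T (pyrimidine→pyrimidine, transition)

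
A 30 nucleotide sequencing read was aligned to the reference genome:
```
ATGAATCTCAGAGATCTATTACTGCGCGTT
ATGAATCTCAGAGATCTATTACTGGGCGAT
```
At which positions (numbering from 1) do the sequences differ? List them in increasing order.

25, 29

Differences at position 25 (C→G), position 29 (T→A).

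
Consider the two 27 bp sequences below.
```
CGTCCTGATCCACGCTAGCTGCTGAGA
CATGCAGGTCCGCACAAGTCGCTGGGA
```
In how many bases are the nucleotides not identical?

Comparing position by position, 10 bases differ: 2 (G/A), 4 (C/G), 6 (T/A), 8 (A/G), 12 (A/G), 14 (G/A), 16 (T/A), 19 (C/T), 20 (T/C), 25 (A/G).

10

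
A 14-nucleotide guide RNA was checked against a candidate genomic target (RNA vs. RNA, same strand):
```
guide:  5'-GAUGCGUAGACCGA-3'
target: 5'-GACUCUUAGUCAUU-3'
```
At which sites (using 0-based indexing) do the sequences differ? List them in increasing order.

Scanning 0-based: 2: U/C; 3: G/U; 5: G/U; 9: A/U; 11: C/A; 12: G/U; 13: A/U.

2, 3, 5, 9, 11, 12, 13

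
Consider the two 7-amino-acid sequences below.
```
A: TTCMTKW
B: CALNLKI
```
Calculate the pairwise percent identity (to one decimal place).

14.3%

6 positions differ (1, 2, 3, 4, 5, 7), so 1 of 7 match: 1/7 = 14.29%.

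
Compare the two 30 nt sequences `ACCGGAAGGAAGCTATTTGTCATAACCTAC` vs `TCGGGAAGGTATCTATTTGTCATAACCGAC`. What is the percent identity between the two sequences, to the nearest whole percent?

83%

Mismatches at positions 1, 3, 10, 12, 28 (1-based): 5 of 30.
Identical positions: 25/30 = 83.33% → 83%.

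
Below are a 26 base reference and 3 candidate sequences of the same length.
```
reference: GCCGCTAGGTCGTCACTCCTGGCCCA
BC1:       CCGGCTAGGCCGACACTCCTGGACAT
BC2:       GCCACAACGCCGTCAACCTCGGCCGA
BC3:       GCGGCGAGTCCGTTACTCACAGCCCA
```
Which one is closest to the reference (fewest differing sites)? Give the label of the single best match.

BC1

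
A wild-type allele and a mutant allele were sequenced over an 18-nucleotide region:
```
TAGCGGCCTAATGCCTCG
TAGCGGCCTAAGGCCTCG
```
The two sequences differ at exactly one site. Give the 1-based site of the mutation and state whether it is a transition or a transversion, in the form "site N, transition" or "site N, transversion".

site 12, transversion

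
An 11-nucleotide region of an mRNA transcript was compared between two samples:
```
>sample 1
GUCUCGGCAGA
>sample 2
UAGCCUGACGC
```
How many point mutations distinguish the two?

Comparing position by position, 8 sites differ: 1 (G/U), 2 (U/A), 3 (C/G), 4 (U/C), 6 (G/U), 8 (C/A), 9 (A/C), 11 (A/C).

8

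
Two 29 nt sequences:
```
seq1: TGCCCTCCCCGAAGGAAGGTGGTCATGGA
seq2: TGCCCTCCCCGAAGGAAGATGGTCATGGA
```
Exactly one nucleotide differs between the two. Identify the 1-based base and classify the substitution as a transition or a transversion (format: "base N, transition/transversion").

base 19, transition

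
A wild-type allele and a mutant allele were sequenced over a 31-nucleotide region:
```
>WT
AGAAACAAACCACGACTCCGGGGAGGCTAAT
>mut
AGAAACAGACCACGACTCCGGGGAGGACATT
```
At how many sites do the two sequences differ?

4

Comparing position by position, 4 sites differ: 8 (A/G), 27 (C/A), 28 (T/C), 30 (A/T).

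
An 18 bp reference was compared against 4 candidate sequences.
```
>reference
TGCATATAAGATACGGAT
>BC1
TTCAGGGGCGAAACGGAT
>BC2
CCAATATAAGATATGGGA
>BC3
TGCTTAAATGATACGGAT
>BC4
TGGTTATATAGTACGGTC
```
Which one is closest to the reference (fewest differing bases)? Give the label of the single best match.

BC1 differs at 7 bases; BC2 differs at 6 bases; BC3 differs at 3 bases; BC4 differs at 7 bases. The closest is BC3.

BC3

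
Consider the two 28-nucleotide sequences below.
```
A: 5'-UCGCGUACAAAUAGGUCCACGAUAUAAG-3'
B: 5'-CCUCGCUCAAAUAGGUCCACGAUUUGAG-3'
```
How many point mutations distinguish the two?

6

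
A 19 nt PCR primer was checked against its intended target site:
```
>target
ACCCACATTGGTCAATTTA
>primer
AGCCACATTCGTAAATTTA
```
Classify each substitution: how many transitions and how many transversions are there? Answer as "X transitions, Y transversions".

0 transitions, 3 transversions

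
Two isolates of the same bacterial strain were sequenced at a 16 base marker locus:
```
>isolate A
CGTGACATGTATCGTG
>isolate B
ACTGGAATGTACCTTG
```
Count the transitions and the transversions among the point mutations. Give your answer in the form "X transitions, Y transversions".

2 transitions, 4 transversions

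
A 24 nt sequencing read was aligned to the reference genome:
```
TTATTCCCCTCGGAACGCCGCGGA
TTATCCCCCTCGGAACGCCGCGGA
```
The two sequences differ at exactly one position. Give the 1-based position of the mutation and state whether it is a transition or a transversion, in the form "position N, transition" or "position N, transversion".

position 5, transition

The sequences differ only at position 5: T→C (pyrimidine→pyrimidine), a transition.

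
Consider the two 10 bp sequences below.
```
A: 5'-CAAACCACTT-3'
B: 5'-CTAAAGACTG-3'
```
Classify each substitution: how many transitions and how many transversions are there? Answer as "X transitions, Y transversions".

Transitions (purine↔purine or pyrimidine↔pyrimidine): none.
Transversions (purine↔pyrimidine): 2 A→T, 5 C→A, 6 C→G, 10 T→G.

0 transitions, 4 transversions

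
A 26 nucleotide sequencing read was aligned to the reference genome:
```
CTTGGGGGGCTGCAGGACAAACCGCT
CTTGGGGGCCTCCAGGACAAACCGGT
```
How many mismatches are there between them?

Mismatches (1-based): site 9: G→C; site 12: G→C; site 25: C→G.

3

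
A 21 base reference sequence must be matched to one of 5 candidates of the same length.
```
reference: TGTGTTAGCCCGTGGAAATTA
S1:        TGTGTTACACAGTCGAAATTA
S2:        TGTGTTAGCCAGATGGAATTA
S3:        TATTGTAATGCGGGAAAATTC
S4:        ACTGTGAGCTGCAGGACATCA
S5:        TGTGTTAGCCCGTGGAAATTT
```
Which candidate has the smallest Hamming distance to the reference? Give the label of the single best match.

S5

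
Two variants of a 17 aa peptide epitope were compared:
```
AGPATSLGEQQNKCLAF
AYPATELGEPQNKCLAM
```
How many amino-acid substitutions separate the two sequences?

4

The sequences differ at residues 2, 6, 10, 17 (1-based) — 4 in total.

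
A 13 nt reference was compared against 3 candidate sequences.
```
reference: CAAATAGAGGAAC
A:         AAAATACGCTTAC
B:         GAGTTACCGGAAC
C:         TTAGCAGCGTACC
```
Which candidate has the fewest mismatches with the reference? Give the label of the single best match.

Hamming distances to reference — A: 6; B: 5; C: 7.
Smallest is B with 5 mismatches.

B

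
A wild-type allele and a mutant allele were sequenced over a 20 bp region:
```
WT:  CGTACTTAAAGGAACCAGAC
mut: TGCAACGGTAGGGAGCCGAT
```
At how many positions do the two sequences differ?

11

The sequences differ at positions 1, 3, 5, 6, 7, 8, 9, 13, 15, 17, 20 (1-based) — 11 in total.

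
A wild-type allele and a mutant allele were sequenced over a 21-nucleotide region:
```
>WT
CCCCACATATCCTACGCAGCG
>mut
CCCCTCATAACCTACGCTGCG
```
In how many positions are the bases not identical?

Comparing position by position, 3 positions differ: 5 (A/T), 10 (T/A), 18 (A/T).

3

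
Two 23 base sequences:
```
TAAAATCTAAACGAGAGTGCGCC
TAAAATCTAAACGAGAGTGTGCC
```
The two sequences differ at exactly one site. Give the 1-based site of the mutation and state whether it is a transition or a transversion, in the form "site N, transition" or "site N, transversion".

site 20, transition

The sequences differ only at site 20: C→T (pyrimidine→pyrimidine), a transition.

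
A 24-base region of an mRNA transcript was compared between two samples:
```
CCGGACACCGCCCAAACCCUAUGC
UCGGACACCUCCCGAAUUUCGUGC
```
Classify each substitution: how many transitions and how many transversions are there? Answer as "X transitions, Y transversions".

7 transitions, 1 transversion

Transitions (purine↔purine or pyrimidine↔pyrimidine): 1 C→U, 14 A→G, 17 C→U, 18 C→U, 19 C→U, 20 U→C, 21 A→G.
Transversions (purine↔pyrimidine): 10 G→U.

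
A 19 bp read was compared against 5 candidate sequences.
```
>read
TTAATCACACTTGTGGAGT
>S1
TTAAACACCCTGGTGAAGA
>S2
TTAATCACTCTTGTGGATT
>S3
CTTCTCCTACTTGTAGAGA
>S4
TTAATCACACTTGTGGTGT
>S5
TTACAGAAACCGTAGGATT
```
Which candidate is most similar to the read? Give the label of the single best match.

S4

S1 differs at 5 bases; S2 differs at 2 bases; S3 differs at 7 bases; S4 differs at 1 base; S5 differs at 9 bases. The closest is S4.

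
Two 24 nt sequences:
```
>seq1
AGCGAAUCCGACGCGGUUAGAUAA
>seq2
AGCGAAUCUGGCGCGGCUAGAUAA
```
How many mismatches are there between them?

Comparing position by position, 3 positions differ: 9 (C/U), 11 (A/G), 17 (U/C).

3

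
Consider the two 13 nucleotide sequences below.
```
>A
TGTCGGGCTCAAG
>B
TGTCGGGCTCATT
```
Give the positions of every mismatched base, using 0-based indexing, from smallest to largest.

11, 12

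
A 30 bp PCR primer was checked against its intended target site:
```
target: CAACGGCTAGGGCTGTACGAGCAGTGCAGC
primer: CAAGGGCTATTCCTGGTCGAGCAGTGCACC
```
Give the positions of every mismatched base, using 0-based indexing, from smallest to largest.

3, 9, 10, 11, 15, 16, 28

Scanning 0-based: 3: C/G; 9: G/T; 10: G/T; 11: G/C; 15: T/G; 16: A/T; 28: G/C.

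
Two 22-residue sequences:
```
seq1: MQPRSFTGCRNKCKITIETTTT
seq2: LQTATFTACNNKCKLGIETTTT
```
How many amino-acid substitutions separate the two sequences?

8

Comparing position by position, 8 residues differ: 1 (M/L), 3 (P/T), 4 (R/A), 5 (S/T), 8 (G/A), 10 (R/N), 15 (I/L), 16 (T/G).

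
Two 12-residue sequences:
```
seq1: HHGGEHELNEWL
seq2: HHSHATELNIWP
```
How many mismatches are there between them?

Comparing position by position, 6 residues differ: 3 (G/S), 4 (G/H), 5 (E/A), 6 (H/T), 10 (E/I), 12 (L/P).

6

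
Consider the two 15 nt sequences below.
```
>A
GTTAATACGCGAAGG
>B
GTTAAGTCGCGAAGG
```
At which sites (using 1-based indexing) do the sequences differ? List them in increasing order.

6, 7

Differences at site 6 (T→G), site 7 (A→T).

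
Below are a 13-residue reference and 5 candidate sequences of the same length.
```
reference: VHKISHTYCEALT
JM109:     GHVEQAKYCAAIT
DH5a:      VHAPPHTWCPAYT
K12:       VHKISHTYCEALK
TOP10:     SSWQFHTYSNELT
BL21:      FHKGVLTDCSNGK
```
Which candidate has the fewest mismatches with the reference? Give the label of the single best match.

K12

Hamming distances to reference — JM109: 8; DH5a: 6; K12: 1; TOP10: 8; BL21: 9.
Smallest is K12 with 1 mismatch.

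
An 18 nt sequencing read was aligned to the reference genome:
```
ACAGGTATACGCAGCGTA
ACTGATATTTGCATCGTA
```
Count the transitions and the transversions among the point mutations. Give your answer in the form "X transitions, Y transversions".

2 transitions, 3 transversions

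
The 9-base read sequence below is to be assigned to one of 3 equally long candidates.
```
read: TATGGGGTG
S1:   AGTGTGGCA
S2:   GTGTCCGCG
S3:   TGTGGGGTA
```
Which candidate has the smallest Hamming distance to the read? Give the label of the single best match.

S3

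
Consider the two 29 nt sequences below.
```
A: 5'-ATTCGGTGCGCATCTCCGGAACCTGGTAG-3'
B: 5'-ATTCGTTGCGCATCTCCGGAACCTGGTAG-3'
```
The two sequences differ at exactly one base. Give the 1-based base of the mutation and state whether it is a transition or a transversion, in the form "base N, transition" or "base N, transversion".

base 6, transversion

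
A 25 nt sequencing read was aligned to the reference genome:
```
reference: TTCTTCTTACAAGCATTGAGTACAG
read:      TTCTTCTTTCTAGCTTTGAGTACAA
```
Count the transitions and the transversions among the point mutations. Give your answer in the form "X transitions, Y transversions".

1 transition, 3 transversions

Transitions (purine↔purine or pyrimidine↔pyrimidine): 25 G→A.
Transversions (purine↔pyrimidine): 9 A→T, 11 A→T, 15 A→T.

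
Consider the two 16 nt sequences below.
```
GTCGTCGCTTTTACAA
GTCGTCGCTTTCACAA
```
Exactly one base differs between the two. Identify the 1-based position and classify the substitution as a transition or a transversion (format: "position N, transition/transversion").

The sequences differ only at position 12: T→C (pyrimidine→pyrimidine), a transition.

position 12, transition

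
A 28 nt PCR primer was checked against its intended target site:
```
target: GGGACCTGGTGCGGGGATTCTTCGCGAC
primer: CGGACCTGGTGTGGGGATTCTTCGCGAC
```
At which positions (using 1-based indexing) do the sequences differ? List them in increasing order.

1, 12

Differences at position 1 (G→C), position 12 (C→T).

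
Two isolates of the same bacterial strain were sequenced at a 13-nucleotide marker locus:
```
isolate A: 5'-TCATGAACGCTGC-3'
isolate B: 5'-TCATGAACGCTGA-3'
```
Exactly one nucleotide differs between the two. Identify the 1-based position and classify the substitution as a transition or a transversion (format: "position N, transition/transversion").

position 13, transversion

Position 13 changes C→A. C is a pyrimidine and A is a purine, so this is a transversion.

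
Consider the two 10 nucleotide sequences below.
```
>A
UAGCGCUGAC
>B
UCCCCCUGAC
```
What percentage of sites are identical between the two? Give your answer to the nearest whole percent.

70%

Mismatches at positions 2, 3, 5 (1-based): 3 of 10.
Identical positions: 7/10 = 70% → 70%.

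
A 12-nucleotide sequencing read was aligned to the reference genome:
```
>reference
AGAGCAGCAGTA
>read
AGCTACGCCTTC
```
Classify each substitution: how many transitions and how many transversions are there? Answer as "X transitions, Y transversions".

0 transitions, 7 transversions

Mismatches (1-based):
base 3: A→C (purine→pyrimidine, transversion)
base 4: G→T (purine→pyrimidine, transversion)
base 5: C→A (pyrimidine→purine, transversion)
base 6: A→C (purine→pyrimidine, transversion)
base 9: A→C (purine→pyrimidine, transversion)
base 10: G→T (purine→pyrimidine, transversion)
base 12: A→C (purine→pyrimidine, transversion)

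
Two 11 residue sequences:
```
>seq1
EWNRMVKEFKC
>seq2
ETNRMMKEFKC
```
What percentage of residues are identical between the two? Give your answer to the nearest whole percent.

2 positions differ (2, 6), so 9 of 11 match: 9/11 = 81.82%.

82%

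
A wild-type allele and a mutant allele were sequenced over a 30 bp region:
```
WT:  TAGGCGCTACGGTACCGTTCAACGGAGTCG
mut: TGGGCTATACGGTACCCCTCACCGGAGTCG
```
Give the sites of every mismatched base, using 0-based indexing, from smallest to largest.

1, 5, 6, 16, 17, 21

Scanning 0-based: 1: A/G; 5: G/T; 6: C/A; 16: G/C; 17: T/C; 21: A/C.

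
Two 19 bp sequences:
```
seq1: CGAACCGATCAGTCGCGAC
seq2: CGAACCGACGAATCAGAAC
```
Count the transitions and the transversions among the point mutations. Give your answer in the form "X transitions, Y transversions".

4 transitions, 2 transversions

Transitions (purine↔purine or pyrimidine↔pyrimidine): 9 T→C, 12 G→A, 15 G→A, 17 G→A.
Transversions (purine↔pyrimidine): 10 C→G, 16 C→G.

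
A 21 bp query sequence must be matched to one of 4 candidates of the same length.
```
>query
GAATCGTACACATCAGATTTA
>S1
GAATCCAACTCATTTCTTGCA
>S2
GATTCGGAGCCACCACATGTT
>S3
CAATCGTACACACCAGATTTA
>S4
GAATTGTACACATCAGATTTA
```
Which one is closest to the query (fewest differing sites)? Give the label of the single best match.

S1 differs at 9 sites; S2 differs at 8 sites; S3 differs at 2 sites; S4 differs at 1 site. The closest is S4.

S4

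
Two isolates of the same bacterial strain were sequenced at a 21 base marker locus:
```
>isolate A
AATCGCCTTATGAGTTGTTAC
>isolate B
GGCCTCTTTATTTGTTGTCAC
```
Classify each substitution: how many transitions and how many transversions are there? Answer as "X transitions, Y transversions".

5 transitions, 3 transversions

Mismatches (1-based):
position 1: A→G (purine→purine, transition)
position 2: A→G (purine→purine, transition)
position 3: T→C (pyrimidine→pyrimidine, transition)
position 5: G→T (purine→pyrimidine, transversion)
position 7: C→T (pyrimidine→pyrimidine, transition)
position 12: G→T (purine→pyrimidine, transversion)
position 13: A→T (purine→pyrimidine, transversion)
position 19: T→C (pyrimidine→pyrimidine, transition)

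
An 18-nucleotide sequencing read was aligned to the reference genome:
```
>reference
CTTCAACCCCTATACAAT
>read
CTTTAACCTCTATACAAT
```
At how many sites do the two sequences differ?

The sequences differ at sites 4, 9 (1-based) — 2 in total.

2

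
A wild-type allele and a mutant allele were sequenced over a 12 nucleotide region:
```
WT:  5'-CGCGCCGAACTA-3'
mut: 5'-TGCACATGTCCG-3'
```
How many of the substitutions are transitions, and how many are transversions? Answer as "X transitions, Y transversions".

5 transitions, 3 transversions

Mismatches (1-based):
base 1: C→T (pyrimidine→pyrimidine, transition)
base 4: G→A (purine→purine, transition)
base 6: C→A (pyrimidine→purine, transversion)
base 7: G→T (purine→pyrimidine, transversion)
base 8: A→G (purine→purine, transition)
base 9: A→T (purine→pyrimidine, transversion)
base 11: T→C (pyrimidine→pyrimidine, transition)
base 12: A→G (purine→purine, transition)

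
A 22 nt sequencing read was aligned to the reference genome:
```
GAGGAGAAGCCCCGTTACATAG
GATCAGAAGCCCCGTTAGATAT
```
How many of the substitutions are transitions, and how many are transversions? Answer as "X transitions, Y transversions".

Mismatches (1-based):
position 3: G→T (purine→pyrimidine, transversion)
position 4: G→C (purine→pyrimidine, transversion)
position 18: C→G (pyrimidine→purine, transversion)
position 22: G→T (purine→pyrimidine, transversion)

0 transitions, 4 transversions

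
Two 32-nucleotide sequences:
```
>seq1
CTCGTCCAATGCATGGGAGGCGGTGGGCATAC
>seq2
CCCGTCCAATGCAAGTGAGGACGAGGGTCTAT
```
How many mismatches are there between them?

9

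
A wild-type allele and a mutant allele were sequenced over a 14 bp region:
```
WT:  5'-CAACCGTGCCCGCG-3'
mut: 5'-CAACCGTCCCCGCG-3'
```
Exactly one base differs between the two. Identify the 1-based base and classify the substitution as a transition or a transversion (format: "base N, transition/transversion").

base 8, transversion

Base 8 changes G→C. G is a purine and C is a pyrimidine, so this is a transversion.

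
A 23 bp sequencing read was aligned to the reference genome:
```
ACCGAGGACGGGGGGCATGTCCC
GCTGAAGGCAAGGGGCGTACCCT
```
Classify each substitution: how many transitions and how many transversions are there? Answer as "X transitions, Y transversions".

Mismatches (1-based):
base 1: A→G (purine→purine, transition)
base 3: C→T (pyrimidine→pyrimidine, transition)
base 6: G→A (purine→purine, transition)
base 8: A→G (purine→purine, transition)
base 10: G→A (purine→purine, transition)
base 11: G→A (purine→purine, transition)
base 17: A→G (purine→purine, transition)
base 19: G→A (purine→purine, transition)
base 20: T→C (pyrimidine→pyrimidine, transition)
base 23: C→T (pyrimidine→pyrimidine, transition)

10 transitions, 0 transversions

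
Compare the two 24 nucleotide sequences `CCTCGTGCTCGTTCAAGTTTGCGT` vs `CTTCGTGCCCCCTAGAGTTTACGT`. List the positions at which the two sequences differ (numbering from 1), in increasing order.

2, 9, 11, 12, 14, 15, 21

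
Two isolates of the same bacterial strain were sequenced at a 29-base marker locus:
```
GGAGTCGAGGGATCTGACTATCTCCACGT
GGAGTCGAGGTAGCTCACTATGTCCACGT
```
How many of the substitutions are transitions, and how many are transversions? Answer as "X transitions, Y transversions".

0 transitions, 4 transversions

Transitions (purine↔purine or pyrimidine↔pyrimidine): none.
Transversions (purine↔pyrimidine): 11 G→T, 13 T→G, 16 G→C, 22 C→G.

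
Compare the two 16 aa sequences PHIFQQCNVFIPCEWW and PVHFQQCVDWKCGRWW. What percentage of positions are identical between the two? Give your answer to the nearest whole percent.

44%

Mismatches at positions 2, 3, 8, 9, 10, 11, 12, 13, 14 (1-based): 9 of 16.
Identical positions: 7/16 = 43.75% → 44%.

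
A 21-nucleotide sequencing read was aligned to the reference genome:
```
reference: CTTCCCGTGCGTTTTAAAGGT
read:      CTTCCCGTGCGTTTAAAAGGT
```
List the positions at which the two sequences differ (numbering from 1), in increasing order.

15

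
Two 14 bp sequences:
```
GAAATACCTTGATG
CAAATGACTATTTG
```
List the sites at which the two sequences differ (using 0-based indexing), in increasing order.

0, 5, 6, 9, 10, 11

Scanning 0-based: 0: G/C; 5: A/G; 6: C/A; 9: T/A; 10: G/T; 11: A/T.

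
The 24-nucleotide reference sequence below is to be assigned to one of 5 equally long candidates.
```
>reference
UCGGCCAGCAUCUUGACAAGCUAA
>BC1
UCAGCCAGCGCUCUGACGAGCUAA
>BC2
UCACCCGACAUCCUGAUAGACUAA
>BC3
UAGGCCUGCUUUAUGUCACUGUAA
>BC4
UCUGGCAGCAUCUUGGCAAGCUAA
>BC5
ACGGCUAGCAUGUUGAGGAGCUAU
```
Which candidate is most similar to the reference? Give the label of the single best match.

BC1 differs at 6 positions; BC2 differs at 8 positions; BC3 differs at 9 positions; BC4 differs at 3 positions; BC5 differs at 6 positions. The closest is BC4.

BC4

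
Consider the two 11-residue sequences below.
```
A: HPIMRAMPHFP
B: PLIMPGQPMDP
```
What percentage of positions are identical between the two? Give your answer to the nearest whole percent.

36%

7 positions differ (1, 2, 5, 6, 7, 9, 10), so 4 of 11 match: 4/11 = 36.36%.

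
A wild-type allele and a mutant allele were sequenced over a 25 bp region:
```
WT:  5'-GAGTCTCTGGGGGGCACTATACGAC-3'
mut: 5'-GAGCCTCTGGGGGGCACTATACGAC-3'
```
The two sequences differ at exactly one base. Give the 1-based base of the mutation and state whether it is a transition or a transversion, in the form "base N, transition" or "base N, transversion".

base 4, transition

The sequences differ only at base 4: T→C (pyrimidine→pyrimidine), a transition.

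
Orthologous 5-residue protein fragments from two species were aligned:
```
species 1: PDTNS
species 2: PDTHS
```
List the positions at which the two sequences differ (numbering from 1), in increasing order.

4

Differences at position 4 (N→H).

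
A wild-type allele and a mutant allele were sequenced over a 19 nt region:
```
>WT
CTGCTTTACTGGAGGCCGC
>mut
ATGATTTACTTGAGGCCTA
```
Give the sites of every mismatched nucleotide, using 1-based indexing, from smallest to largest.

1, 4, 11, 18, 19

Differences at site 1 (C→A), site 4 (C→A), site 11 (G→T), site 18 (G→T), site 19 (C→A).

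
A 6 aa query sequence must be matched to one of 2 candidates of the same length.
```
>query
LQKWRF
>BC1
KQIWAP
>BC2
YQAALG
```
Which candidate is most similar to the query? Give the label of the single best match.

BC1

BC1 differs at 4 residues; BC2 differs at 5 residues. The closest is BC1.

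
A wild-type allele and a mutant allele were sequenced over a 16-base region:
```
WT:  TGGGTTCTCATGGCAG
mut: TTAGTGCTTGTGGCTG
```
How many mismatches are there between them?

6

The sequences differ at sites 2, 3, 6, 9, 10, 15 (1-based) — 6 in total.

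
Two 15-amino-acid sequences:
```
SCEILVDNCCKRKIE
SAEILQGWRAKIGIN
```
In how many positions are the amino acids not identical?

9

The sequences differ at positions 2, 6, 7, 8, 9, 10, 12, 13, 15 (1-based) — 9 in total.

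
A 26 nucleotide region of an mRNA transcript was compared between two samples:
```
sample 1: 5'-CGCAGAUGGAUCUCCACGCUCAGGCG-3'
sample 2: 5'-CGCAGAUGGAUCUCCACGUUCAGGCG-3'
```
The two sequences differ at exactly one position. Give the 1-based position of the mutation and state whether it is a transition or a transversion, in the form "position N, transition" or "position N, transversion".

position 19, transition

The sequences differ only at position 19: C→U (pyrimidine→pyrimidine), a transition.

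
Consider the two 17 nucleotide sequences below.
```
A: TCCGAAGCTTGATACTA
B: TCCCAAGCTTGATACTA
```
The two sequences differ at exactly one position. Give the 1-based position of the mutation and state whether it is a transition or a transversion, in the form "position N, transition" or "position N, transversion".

Position 4 changes G→C. G is a purine and C is a pyrimidine, so this is a transversion.

position 4, transversion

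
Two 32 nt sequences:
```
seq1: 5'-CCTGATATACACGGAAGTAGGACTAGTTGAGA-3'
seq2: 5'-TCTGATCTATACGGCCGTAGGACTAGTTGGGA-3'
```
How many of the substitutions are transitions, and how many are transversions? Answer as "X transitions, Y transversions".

3 transitions, 3 transversions

Transitions (purine↔purine or pyrimidine↔pyrimidine): 1 C→T, 10 C→T, 30 A→G.
Transversions (purine↔pyrimidine): 7 A→C, 15 A→C, 16 A→C.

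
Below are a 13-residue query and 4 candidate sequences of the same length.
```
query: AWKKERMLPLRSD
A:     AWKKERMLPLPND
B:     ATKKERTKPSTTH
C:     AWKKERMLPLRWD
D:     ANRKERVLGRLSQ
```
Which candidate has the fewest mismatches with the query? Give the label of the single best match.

C

Hamming distances to query — A: 2; B: 7; C: 1; D: 7.
Smallest is C with 1 mismatch.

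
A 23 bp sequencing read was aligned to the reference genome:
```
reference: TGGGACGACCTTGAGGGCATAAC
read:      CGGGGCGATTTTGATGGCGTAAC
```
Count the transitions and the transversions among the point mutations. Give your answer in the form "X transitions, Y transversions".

5 transitions, 1 transversion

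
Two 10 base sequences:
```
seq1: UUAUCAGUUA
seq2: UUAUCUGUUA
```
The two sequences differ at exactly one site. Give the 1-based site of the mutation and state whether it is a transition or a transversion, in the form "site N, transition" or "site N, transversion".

site 6, transversion

The sequences differ only at site 6: A→U (purine→pyrimidine), a transversion.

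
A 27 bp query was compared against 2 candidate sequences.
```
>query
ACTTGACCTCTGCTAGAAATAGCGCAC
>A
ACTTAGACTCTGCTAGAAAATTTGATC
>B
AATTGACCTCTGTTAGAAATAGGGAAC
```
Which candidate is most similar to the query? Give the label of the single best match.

B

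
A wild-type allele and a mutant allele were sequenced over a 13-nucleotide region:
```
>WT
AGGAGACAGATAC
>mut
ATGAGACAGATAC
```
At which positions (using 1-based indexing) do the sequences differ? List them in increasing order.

Scanning 1-based: 2: G/T.

2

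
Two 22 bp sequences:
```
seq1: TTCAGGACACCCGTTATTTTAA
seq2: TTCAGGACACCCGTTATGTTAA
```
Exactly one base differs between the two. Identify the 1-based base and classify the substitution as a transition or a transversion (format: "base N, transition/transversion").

The sequences differ only at base 18: T→G (pyrimidine→purine), a transversion.

base 18, transversion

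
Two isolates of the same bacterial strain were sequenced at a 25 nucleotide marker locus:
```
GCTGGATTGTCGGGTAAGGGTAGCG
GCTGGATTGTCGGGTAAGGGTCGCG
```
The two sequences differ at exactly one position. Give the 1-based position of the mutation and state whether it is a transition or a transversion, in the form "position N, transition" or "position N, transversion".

Position 22 changes A→C. A is a purine and C is a pyrimidine, so this is a transversion.

position 22, transversion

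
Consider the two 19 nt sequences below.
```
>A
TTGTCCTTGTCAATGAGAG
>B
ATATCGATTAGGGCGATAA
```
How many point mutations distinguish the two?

12

Comparing position by position, 12 bases differ: 1 (T/A), 3 (G/A), 6 (C/G), 7 (T/A), 9 (G/T), 10 (T/A), 11 (C/G), 12 (A/G), 13 (A/G), 14 (T/C), 17 (G/T), 19 (G/A).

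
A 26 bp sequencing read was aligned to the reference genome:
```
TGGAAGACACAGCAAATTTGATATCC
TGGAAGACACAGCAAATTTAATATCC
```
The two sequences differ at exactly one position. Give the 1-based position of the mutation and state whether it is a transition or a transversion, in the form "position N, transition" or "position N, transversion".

position 20, transition

The sequences differ only at position 20: G→A (purine→purine), a transition.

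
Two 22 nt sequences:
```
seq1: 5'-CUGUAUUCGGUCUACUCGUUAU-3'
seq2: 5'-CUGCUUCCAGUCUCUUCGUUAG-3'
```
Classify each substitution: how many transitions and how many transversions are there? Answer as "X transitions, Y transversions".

Transitions (purine↔purine or pyrimidine↔pyrimidine): 4 U→C, 7 U→C, 9 G→A, 15 C→U.
Transversions (purine↔pyrimidine): 5 A→U, 14 A→C, 22 U→G.

4 transitions, 3 transversions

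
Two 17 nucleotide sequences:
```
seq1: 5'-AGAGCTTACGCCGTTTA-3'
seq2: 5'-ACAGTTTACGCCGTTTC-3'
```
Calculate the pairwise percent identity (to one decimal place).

3 positions differ (2, 5, 17), so 14 of 17 match: 14/17 = 82.35%.

82.4%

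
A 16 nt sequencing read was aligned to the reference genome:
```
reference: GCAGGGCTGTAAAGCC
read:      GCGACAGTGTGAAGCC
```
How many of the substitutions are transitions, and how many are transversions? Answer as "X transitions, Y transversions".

Mismatches (1-based):
position 3: A→G (purine→purine, transition)
position 4: G→A (purine→purine, transition)
position 5: G→C (purine→pyrimidine, transversion)
position 6: G→A (purine→purine, transition)
position 7: C→G (pyrimidine→purine, transversion)
position 11: A→G (purine→purine, transition)

4 transitions, 2 transversions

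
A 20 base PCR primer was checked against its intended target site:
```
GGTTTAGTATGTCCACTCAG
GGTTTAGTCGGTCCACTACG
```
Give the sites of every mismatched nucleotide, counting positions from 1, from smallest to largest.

9, 10, 18, 19

Scanning 1-based: 9: A/C; 10: T/G; 18: C/A; 19: A/C.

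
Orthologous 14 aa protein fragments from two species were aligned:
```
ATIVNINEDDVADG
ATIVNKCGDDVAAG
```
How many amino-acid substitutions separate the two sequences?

Mismatches (1-based): position 6: I→K; position 7: N→C; position 8: E→G; position 13: D→A.

4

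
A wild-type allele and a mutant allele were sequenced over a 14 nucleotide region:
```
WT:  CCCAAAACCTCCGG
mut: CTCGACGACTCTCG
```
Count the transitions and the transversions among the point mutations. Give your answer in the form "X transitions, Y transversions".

4 transitions, 3 transversions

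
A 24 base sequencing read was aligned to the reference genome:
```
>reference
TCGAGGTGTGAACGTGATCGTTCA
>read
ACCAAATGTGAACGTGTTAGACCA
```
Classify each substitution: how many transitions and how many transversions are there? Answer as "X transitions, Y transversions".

3 transitions, 5 transversions

Mismatches (1-based):
position 1: T→A (pyrimidine→purine, transversion)
position 3: G→C (purine→pyrimidine, transversion)
position 5: G→A (purine→purine, transition)
position 6: G→A (purine→purine, transition)
position 17: A→T (purine→pyrimidine, transversion)
position 19: C→A (pyrimidine→purine, transversion)
position 21: T→A (pyrimidine→purine, transversion)
position 22: T→C (pyrimidine→pyrimidine, transition)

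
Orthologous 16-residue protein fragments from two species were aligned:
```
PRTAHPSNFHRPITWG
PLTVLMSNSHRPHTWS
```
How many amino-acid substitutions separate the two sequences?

Mismatches (1-based): residue 2: R→L; residue 4: A→V; residue 5: H→L; residue 6: P→M; residue 9: F→S; residue 13: I→H; residue 16: G→S.

7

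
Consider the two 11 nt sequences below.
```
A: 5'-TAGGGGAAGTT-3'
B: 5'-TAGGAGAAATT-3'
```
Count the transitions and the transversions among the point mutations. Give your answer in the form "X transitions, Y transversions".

2 transitions, 0 transversions

Mismatches (1-based):
position 5: G→A (purine→purine, transition)
position 9: G→A (purine→purine, transition)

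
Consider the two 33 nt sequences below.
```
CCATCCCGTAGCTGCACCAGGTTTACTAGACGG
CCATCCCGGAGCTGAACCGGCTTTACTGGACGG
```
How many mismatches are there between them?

Comparing position by position, 5 bases differ: 9 (T/G), 15 (C/A), 19 (A/G), 21 (G/C), 28 (A/G).

5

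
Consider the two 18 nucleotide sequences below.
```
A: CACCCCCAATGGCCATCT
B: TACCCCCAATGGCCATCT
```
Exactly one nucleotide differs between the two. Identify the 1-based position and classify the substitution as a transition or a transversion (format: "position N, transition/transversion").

position 1, transition

Position 1 changes C→T. C is a pyrimidine and T is a pyrimidine, so this is a transition.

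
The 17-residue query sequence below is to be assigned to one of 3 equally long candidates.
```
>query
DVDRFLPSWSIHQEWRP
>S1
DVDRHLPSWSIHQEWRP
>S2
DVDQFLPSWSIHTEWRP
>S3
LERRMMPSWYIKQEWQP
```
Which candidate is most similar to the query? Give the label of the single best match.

Hamming distances to query — S1: 1; S2: 2; S3: 8.
Smallest is S1 with 1 mismatch.

S1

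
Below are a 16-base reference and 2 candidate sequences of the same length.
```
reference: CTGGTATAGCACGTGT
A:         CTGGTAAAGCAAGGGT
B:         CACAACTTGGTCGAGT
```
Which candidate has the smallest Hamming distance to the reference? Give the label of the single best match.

A

Hamming distances to reference — A: 3; B: 9.
Smallest is A with 3 mismatches.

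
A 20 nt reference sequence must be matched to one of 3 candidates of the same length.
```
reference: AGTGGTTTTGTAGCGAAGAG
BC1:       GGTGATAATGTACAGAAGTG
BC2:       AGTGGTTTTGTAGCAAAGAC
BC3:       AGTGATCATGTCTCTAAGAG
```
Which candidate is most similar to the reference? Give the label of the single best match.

Hamming distances to reference — BC1: 7; BC2: 2; BC3: 6.
Smallest is BC2 with 2 mismatches.

BC2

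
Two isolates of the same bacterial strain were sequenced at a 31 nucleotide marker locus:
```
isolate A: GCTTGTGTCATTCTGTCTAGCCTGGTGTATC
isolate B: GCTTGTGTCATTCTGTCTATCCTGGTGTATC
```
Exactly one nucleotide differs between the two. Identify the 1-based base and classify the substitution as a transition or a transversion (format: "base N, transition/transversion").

Base 20 changes G→T. G is a purine and T is a pyrimidine, so this is a transversion.

base 20, transversion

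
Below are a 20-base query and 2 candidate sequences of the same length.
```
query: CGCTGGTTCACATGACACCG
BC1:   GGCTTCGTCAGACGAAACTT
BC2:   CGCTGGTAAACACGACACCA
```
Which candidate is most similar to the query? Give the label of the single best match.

BC1 differs at 9 positions; BC2 differs at 4 positions. The closest is BC2.

BC2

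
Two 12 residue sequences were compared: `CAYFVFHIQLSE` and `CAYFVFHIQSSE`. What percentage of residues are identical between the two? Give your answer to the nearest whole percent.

92%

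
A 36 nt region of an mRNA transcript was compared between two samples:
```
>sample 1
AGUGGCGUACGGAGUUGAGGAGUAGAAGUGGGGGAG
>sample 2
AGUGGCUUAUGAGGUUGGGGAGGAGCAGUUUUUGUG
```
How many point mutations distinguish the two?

12

Comparing position by position, 12 bases differ: 7 (G/U), 10 (C/U), 12 (G/A), 13 (A/G), 18 (A/G), 23 (U/G), 26 (A/C), 30 (G/U), 31 (G/U), 32 (G/U), 33 (G/U), 35 (A/U).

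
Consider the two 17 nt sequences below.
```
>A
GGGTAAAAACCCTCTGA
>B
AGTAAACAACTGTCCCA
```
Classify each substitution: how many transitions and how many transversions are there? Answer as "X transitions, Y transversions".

Transitions (purine↔purine or pyrimidine↔pyrimidine): 1 G→A, 11 C→T, 15 T→C.
Transversions (purine↔pyrimidine): 3 G→T, 4 T→A, 7 A→C, 12 C→G, 16 G→C.

3 transitions, 5 transversions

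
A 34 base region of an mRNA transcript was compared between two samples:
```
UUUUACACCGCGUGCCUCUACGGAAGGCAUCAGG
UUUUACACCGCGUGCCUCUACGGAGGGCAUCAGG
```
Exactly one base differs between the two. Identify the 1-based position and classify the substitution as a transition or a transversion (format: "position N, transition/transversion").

position 25, transition

Position 25 changes A→G. A is a purine and G is a purine, so this is a transition.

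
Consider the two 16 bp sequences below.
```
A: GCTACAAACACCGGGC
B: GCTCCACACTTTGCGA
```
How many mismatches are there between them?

Mismatches (1-based): base 4: A→C; base 7: A→C; base 10: A→T; base 11: C→T; base 12: C→T; base 14: G→C; base 16: C→A.

7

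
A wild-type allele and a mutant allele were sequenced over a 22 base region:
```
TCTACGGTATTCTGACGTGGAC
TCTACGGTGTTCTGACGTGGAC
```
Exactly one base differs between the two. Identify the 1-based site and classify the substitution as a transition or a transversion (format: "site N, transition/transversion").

site 9, transition

Site 9 changes A→G. A is a purine and G is a purine, so this is a transition.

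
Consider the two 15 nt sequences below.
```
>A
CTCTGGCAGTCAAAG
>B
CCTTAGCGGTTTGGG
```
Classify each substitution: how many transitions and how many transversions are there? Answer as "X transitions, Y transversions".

Mismatches (1-based):
site 2: T→C (pyrimidine→pyrimidine, transition)
site 3: C→T (pyrimidine→pyrimidine, transition)
site 5: G→A (purine→purine, transition)
site 8: A→G (purine→purine, transition)
site 11: C→T (pyrimidine→pyrimidine, transition)
site 12: A→T (purine→pyrimidine, transversion)
site 13: A→G (purine→purine, transition)
site 14: A→G (purine→purine, transition)

7 transitions, 1 transversion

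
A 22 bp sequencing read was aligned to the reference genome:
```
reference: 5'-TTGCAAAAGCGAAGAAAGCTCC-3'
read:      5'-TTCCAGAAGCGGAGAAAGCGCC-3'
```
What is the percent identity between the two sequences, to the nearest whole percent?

82%

Mismatches at positions 3, 6, 12, 20 (1-based): 4 of 22.
Identical positions: 18/22 = 81.82% → 82%.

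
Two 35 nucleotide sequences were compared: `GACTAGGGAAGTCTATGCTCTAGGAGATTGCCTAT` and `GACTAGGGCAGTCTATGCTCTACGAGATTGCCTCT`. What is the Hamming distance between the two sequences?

3

Mismatches (1-based): site 9: A→C; site 23: G→C; site 34: A→C.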